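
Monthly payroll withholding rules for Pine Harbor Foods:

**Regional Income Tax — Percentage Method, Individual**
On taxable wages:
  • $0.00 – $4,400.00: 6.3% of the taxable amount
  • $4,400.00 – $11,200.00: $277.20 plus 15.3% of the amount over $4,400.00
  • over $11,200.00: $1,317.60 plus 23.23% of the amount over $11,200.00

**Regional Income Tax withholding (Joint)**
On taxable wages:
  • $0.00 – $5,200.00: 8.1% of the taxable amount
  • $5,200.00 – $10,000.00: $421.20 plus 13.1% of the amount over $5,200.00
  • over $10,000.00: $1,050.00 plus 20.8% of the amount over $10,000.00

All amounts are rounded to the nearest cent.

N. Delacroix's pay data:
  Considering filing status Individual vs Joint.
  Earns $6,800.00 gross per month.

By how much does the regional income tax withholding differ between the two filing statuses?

Regional Income Tax (Individual): taxable = $6,800.00
  $277.20 + 15.3% × ($6,800.00 − $4,400.00) = $277.20 + 15.3% × $2,400.00 = $644.40
Regional Income Tax (Joint): taxable = $6,800.00
  $421.20 + 13.1% × ($6,800.00 − $5,200.00) = $421.20 + 13.1% × $1,600.00 = $630.80
Difference: |$644.40 − $630.80| = $13.60 (higher under Individual)

$13.60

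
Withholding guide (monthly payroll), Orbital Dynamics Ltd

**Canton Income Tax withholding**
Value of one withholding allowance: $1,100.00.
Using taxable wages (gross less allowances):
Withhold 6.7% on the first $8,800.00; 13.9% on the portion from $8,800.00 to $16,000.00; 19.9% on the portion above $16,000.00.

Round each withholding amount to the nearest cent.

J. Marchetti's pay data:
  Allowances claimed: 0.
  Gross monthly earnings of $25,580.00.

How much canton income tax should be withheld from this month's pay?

$3,496.82

Canton Income Tax: taxable = $25,580.00
  $1,590.40 + 19.9% × ($25,580.00 − $16,000.00) = $1,590.40 + 19.9% × $9,580.00 = $3,496.82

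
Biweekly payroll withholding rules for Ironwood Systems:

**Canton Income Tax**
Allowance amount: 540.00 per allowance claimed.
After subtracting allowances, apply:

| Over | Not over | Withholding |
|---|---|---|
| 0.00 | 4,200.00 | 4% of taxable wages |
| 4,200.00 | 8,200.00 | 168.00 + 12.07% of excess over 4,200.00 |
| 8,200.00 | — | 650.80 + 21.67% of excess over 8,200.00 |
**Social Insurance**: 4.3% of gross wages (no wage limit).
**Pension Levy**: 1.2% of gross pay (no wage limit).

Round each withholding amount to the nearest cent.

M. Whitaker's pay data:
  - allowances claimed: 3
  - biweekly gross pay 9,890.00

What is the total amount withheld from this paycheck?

1,209.92

Canton Income Tax: taxable = 9,890.00 − 3×540.00 = 8,270.00
  650.80 + 21.67% × (8,270.00 − 8,200.00) = 650.80 + 21.67% × 70.00 = 665.97
Social Insurance: 4.3% × 9,890.00 = 425.27
Pension Levy: 1.2% × 9,890.00 = 118.68
Total: 665.97 + 425.27 + 118.68 = 1,209.92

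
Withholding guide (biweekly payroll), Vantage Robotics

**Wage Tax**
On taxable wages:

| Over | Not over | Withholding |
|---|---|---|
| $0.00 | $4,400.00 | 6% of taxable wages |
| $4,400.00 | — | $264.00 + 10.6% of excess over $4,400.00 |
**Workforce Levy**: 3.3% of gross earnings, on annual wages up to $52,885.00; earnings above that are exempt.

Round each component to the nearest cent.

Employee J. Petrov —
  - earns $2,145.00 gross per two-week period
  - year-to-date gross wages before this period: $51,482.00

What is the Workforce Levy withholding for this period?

Workforce Levy: cap $52,885.00 − YTD $51,482.00 = $1,403.00 subject; 3.3% × $1,403.00 = $46.30

$46.30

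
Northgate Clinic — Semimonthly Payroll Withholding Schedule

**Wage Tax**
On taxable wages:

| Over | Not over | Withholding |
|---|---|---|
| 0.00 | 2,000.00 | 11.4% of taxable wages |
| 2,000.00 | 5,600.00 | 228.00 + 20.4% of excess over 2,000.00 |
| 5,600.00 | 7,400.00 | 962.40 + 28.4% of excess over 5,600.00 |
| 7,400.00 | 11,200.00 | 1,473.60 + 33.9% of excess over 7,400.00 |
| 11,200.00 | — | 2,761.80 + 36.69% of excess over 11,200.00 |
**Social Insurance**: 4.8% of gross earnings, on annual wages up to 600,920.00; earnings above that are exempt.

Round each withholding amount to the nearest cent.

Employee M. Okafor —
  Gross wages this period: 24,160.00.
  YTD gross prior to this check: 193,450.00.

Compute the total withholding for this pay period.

8,676.50

Wage Tax: taxable = 24,160.00
  2,761.80 + 36.69% × (24,160.00 − 11,200.00) = 2,761.80 + 36.69% × 12,960.00 = 7,516.82
Social Insurance: 4.8% × 24,160.00 = 1,159.68
Total: 7,516.82 + 1,159.68 = 8,676.50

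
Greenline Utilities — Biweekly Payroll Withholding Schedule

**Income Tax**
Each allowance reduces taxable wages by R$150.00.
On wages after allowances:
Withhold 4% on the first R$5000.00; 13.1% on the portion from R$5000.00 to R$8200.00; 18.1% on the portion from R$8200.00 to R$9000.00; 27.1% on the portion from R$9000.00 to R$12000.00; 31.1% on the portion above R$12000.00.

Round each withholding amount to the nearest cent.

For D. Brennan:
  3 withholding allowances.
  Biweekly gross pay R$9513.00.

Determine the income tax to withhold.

R$781.07

Income Tax: taxable = R$9513.00 − 3×R$150.00 = R$9063.00
  R$764.00 + 27.1% × (R$9063.00 − R$9000.00) = R$764.00 + 27.1% × R$63.00 = R$781.07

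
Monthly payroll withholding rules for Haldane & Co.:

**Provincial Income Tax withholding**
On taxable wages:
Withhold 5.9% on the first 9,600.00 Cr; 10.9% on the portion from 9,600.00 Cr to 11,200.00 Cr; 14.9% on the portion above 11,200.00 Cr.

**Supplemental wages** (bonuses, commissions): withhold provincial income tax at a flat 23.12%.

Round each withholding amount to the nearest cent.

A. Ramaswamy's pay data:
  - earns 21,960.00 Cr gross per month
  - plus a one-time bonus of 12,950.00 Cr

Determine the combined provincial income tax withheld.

Provincial Income Tax: taxable = 21,960.00 Cr
  740.80 Cr + 14.9% × (21,960.00 Cr − 11,200.00 Cr) = 740.80 Cr + 14.9% × 10,760.00 Cr = 2,344.04 Cr
Supplemental (23.12% flat on bonus): 23.12% × 12,950.00 Cr = 2,994.04 Cr
Total provincial income tax: 2,344.04 Cr + 2,994.04 Cr = 5,338.08 Cr

5,338.08 Cr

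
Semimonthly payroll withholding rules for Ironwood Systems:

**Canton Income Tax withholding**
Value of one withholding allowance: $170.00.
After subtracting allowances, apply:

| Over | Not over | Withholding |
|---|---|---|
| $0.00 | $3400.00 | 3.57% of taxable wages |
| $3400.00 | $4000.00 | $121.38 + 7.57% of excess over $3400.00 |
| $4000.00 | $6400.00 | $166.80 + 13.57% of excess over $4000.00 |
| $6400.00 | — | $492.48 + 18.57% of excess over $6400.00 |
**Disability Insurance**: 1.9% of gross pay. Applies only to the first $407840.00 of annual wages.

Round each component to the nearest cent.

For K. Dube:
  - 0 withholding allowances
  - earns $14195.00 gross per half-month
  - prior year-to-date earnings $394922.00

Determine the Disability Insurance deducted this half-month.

$245.44

Disability Insurance: cap $407840.00 − YTD $394922.00 = $12918.00 subject; 1.9% × $12918.00 = $245.44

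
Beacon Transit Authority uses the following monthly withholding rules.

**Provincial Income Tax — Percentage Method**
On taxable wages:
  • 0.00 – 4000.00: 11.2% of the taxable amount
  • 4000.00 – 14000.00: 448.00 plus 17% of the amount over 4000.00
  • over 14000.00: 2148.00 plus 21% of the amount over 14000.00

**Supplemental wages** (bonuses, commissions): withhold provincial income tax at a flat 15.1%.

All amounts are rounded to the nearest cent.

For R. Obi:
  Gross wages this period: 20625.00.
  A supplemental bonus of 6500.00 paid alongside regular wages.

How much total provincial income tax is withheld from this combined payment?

Provincial Income Tax: taxable = 20625.00
  2148.00 + 21% × (20625.00 − 14000.00) = 2148.00 + 21% × 6625.00 = 3539.25
Supplemental (15.1% flat on bonus): 15.1% × 6500.00 = 981.50
Total provincial income tax: 3539.25 + 981.50 = 4520.75

4520.75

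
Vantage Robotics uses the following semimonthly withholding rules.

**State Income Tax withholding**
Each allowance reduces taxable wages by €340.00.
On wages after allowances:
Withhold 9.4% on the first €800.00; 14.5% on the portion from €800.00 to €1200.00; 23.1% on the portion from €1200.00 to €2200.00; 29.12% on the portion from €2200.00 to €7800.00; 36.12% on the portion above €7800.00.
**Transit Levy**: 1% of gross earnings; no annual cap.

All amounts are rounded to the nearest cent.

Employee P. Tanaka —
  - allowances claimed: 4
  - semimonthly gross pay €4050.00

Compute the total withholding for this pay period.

€547.39

State Income Tax: taxable = €4050.00 − 4×€340.00 = €2690.00
  €364.20 + 29.12% × (€2690.00 − €2200.00) = €364.20 + 29.12% × €490.00 = €506.89
Transit Levy: 1% × €4050.00 = €40.50
Total: €506.89 + €40.50 = €547.39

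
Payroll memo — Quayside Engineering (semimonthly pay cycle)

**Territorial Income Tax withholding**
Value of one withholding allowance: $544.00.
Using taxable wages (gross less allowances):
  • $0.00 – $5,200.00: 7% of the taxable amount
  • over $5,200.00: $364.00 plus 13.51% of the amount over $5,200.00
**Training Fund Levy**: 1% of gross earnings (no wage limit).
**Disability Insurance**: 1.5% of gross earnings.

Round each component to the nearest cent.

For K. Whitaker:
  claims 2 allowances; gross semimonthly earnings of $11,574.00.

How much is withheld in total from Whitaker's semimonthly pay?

$1,367.49

Territorial Income Tax: taxable = $11,574.00 − 2×$544.00 = $10,486.00
  $364.00 + 13.51% × ($10,486.00 − $5,200.00) = $364.00 + 13.51% × $5,286.00 = $1,078.14
Training Fund Levy: 1% × $11,574.00 = $115.74
Disability Insurance: 1.5% × $11,574.00 = $173.61
Total: $1,078.14 + $115.74 + $173.61 = $1,367.49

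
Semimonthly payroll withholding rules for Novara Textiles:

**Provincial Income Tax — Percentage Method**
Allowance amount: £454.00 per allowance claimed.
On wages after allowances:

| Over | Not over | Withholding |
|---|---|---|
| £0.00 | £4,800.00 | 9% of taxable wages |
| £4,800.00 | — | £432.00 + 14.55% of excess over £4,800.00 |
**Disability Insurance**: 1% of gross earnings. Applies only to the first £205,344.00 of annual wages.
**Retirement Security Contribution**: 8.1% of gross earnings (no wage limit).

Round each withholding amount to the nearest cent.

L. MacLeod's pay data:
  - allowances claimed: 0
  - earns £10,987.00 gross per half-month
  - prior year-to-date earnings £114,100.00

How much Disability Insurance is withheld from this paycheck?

£109.87

Disability Insurance: 1% × £10,987.00 = £109.87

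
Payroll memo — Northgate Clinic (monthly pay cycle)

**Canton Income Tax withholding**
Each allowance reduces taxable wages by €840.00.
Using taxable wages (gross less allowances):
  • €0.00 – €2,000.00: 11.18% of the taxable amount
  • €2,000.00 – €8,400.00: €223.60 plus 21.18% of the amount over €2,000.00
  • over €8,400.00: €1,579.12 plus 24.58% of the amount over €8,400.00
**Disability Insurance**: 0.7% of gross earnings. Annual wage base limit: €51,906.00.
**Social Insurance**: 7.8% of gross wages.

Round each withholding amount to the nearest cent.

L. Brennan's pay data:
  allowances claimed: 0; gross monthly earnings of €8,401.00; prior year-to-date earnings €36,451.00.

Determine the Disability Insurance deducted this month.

€58.81

Disability Insurance: 0.7% × €8,401.00 = €58.81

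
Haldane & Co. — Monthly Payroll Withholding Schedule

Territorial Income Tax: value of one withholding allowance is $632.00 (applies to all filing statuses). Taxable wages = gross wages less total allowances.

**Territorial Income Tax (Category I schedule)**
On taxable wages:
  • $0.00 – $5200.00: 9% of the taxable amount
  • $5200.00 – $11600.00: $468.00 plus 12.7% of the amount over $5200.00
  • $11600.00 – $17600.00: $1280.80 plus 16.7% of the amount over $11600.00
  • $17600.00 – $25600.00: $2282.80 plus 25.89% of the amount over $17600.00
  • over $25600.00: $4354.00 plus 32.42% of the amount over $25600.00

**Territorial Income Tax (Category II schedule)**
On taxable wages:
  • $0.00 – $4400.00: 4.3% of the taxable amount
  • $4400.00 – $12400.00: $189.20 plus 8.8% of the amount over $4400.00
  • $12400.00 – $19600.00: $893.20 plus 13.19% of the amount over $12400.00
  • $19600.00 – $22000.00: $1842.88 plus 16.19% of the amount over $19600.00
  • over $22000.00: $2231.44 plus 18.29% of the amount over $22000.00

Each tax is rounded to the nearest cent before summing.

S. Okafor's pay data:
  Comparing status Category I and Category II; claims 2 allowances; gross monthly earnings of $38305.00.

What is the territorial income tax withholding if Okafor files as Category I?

$8063.17

Territorial Income Tax (Category I): taxable = $38305.00 − 2×$632.00 = $37041.00
  $4354.00 + 32.42% × ($37041.00 − $25600.00) = $4354.00 + 32.42% × $11441.00 = $8063.17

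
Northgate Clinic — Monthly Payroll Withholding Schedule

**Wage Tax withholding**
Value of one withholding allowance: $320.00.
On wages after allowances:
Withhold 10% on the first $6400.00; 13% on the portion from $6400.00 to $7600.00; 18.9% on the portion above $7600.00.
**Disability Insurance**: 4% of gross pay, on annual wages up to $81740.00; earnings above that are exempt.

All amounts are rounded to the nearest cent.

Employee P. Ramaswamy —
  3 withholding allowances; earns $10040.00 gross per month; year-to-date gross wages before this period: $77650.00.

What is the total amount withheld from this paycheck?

Wage Tax: taxable = $10040.00 − 3×$320.00 = $9080.00
  $796.00 + 18.9% × ($9080.00 − $7600.00) = $796.00 + 18.9% × $1480.00 = $1075.72
Disability Insurance: cap $81740.00 − YTD $77650.00 = $4090.00 subject; 4% × $4090.00 = $163.60
Total: $1075.72 + $163.60 = $1239.32

$1239.32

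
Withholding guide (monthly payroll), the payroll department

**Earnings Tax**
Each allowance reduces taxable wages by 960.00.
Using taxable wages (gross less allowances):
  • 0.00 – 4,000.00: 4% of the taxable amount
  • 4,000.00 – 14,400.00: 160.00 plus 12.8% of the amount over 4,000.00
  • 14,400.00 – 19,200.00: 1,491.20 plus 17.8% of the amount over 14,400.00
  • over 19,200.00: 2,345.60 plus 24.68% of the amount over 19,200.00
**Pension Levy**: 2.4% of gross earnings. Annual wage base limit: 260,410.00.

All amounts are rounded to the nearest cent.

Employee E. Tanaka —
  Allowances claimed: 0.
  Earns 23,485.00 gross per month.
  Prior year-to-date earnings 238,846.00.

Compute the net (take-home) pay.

19,564.32

Earnings Tax: taxable = 23,485.00
  2,345.60 + 24.68% × (23,485.00 − 19,200.00) = 2,345.60 + 24.68% × 4,285.00 = 3,403.14
Pension Levy: cap 260,410.00 − YTD 238,846.00 = 21,564.00 subject; 2.4% × 21,564.00 = 517.54
Total withheld: 3,403.14 + 517.54 = 3,920.68
Net pay: 23,485.00 − 3,920.68 = 19,564.32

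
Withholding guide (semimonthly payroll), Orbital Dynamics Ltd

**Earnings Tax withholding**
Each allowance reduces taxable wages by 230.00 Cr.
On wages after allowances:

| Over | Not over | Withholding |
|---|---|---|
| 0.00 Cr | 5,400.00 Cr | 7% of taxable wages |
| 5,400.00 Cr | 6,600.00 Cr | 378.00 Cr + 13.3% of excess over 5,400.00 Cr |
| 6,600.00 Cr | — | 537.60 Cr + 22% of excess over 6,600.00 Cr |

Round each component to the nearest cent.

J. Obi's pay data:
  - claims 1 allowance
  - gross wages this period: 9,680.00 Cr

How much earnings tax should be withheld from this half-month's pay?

1,164.60 Cr

Earnings Tax: taxable = 9,680.00 Cr − 1×230.00 Cr = 9,450.00 Cr
  537.60 Cr + 22% × (9,450.00 Cr − 6,600.00 Cr) = 537.60 Cr + 22% × 2,850.00 Cr = 1,164.60 Cr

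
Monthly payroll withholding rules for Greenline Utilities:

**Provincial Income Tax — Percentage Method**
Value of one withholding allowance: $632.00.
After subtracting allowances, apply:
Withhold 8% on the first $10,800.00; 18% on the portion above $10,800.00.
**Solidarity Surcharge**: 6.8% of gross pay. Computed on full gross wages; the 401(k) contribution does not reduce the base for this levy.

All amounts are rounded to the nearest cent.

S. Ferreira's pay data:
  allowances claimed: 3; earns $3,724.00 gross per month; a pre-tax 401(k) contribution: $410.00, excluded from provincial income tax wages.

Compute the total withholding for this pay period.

$366.67

Provincial Income Tax: taxable = $3,724.00 − $410.00 − 3×$632.00 = $1,418.00
  8% × $1,418.00 = $113.44
Solidarity Surcharge: 6.8% × $3,724.00 = $253.23
Total: $113.44 + $253.23 = $366.67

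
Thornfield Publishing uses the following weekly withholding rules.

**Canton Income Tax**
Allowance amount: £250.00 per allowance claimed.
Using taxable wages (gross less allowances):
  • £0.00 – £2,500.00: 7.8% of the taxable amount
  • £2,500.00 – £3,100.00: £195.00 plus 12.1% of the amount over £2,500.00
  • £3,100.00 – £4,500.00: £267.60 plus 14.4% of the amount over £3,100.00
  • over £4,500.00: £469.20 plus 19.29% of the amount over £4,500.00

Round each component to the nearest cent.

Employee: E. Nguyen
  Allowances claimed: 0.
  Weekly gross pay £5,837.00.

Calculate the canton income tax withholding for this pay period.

Canton Income Tax: taxable = £5,837.00
  £469.20 + 19.29% × (£5,837.00 − £4,500.00) = £469.20 + 19.29% × £1,337.00 = £727.11

£727.11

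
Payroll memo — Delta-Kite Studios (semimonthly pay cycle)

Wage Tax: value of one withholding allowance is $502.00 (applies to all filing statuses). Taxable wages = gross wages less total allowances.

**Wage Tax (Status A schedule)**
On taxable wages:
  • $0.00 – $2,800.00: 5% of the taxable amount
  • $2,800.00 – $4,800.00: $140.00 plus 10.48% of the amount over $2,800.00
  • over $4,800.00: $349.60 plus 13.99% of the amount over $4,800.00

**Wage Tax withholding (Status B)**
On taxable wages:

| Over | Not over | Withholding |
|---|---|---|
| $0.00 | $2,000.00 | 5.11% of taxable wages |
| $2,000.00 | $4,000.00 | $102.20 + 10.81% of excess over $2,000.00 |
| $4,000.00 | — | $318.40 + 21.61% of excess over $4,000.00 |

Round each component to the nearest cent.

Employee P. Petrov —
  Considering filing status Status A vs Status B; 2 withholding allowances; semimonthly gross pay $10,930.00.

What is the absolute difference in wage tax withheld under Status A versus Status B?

Wage Tax (Status A): taxable = $10,930.00 − 2×$502.00 = $9,926.00
  $349.60 + 13.99% × ($9,926.00 − $4,800.00) = $349.60 + 13.99% × $5,126.00 = $1,066.73
Wage Tax (Status B): taxable = $10,930.00 − 2×$502.00 = $9,926.00
  $318.40 + 21.61% × ($9,926.00 − $4,000.00) = $318.40 + 21.61% × $5,926.00 = $1,599.01
Difference: |$1,066.73 − $1,599.01| = $532.28 (higher under Status B)

$532.28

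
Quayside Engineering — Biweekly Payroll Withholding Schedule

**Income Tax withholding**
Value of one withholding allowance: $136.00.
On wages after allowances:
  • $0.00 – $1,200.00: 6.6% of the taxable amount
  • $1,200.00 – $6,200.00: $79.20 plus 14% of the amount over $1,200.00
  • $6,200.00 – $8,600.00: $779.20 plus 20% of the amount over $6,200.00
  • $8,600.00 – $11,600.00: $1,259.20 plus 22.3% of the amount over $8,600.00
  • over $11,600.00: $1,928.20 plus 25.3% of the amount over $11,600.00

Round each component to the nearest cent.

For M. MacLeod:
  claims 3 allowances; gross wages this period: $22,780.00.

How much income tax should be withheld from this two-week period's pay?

$4,653.52

Income Tax: taxable = $22,780.00 − 3×$136.00 = $22,372.00
  $1,928.20 + 25.3% × ($22,372.00 − $11,600.00) = $1,928.20 + 25.3% × $10,772.00 = $4,653.52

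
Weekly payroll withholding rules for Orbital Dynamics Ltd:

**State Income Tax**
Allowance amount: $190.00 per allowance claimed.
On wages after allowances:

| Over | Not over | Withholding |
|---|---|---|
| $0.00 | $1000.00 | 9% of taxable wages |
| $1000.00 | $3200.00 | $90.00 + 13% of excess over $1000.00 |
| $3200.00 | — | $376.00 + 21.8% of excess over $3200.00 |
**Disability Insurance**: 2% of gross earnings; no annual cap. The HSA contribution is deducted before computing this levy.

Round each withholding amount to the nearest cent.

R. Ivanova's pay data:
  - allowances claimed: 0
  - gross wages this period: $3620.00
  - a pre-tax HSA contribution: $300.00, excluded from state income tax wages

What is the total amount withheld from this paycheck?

State Income Tax: taxable = $3620.00 − $300.00 = $3320.00
  $376.00 + 21.8% × ($3320.00 − $3200.00) = $376.00 + 21.8% × $120.00 = $402.16
Disability Insurance: 2% × $3320.00 = $66.40
Total: $402.16 + $66.40 = $468.56

$468.56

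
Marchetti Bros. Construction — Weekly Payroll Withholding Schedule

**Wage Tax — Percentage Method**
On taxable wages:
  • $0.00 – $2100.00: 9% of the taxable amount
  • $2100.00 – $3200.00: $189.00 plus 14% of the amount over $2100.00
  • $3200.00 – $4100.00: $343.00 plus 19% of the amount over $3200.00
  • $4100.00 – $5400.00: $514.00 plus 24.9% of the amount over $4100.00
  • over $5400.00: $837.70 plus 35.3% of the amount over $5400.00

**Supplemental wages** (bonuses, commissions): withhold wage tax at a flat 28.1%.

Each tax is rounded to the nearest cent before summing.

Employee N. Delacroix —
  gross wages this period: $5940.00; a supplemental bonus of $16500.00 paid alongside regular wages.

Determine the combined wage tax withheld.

$5664.82

Wage Tax: taxable = $5940.00
  $837.70 + 35.3% × ($5940.00 − $5400.00) = $837.70 + 35.3% × $540.00 = $1028.32
Supplemental (28.1% flat on bonus): 28.1% × $16500.00 = $4636.50
Total wage tax: $1028.32 + $4636.50 = $5664.82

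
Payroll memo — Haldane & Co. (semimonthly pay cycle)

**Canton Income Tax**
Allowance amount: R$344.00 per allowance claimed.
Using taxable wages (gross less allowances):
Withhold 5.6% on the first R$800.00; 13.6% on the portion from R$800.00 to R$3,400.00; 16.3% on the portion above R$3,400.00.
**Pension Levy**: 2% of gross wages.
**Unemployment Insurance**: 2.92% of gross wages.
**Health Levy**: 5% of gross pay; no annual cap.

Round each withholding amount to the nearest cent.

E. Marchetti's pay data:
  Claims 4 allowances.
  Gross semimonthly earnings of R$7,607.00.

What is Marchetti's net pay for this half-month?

R$5,992.54

Canton Income Tax: taxable = R$7,607.00 − 4×R$344.00 = R$6,231.00
  R$398.40 + 16.3% × (R$6,231.00 − R$3,400.00) = R$398.40 + 16.3% × R$2,831.00 = R$859.85
Pension Levy: 2% × R$7,607.00 = R$152.14
Unemployment Insurance: 2.92% × R$7,607.00 = R$222.12
Health Levy: 5% × R$7,607.00 = R$380.35
Total withheld: R$859.85 + R$152.14 + R$222.12 + R$380.35 = R$1,614.46
Net pay: R$7,607.00 − R$1,614.46 = R$5,992.54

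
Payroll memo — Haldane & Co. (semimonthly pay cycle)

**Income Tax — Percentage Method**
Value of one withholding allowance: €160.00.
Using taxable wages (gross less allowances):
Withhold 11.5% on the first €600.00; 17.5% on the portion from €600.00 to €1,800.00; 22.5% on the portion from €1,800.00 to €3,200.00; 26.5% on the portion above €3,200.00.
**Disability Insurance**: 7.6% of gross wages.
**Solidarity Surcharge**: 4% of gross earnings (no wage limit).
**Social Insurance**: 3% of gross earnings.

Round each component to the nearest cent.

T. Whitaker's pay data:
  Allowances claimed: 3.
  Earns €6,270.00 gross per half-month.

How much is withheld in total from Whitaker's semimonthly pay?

Income Tax: taxable = €6,270.00 − 3×€160.00 = €5,790.00
  €594.00 + 26.5% × (€5,790.00 − €3,200.00) = €594.00 + 26.5% × €2,590.00 = €1,280.35
Disability Insurance: 7.6% × €6,270.00 = €476.52
Solidarity Surcharge: 4% × €6,270.00 = €250.80
Social Insurance: 3% × €6,270.00 = €188.10
Total: €1,280.35 + €476.52 + €250.80 + €188.10 = €2,195.77

€2,195.77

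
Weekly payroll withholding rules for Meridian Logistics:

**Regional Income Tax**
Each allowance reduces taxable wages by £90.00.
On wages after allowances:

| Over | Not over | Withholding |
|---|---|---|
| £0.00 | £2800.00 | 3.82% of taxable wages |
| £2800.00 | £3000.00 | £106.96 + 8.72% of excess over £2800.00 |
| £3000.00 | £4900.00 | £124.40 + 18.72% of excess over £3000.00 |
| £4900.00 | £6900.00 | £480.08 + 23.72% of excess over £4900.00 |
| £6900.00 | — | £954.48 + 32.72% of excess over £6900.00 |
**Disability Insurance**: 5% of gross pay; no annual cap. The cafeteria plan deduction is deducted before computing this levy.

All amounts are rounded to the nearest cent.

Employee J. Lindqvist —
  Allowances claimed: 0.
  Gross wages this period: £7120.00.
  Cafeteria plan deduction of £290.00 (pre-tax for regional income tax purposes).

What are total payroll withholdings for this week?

£1279.38

Regional Income Tax: taxable = £7120.00 − £290.00 = £6830.00
  £480.08 + 23.72% × (£6830.00 − £4900.00) = £480.08 + 23.72% × £1930.00 = £937.88
Disability Insurance: 5% × £6830.00 = £341.50
Total: £937.88 + £341.50 = £1279.38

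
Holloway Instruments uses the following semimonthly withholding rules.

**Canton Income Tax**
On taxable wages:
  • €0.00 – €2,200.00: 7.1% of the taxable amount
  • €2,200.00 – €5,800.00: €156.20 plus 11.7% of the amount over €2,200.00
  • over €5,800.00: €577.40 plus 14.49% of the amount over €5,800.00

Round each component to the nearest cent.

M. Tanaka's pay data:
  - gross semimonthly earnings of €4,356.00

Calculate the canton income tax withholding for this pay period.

€408.45

Canton Income Tax: taxable = €4,356.00
  €156.20 + 11.7% × (€4,356.00 − €2,200.00) = €156.20 + 11.7% × €2,156.00 = €408.45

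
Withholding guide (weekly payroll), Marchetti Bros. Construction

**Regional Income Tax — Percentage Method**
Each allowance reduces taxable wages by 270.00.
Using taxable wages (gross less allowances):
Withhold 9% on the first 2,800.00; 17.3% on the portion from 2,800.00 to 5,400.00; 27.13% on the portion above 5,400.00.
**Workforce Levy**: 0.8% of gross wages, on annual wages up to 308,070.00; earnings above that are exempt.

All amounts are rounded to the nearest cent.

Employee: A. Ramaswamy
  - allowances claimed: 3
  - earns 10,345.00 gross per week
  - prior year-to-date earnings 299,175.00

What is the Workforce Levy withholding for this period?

Workforce Levy: cap 308,070.00 − YTD 299,175.00 = 8,895.00 subject; 0.8% × 8,895.00 = 71.16

71.16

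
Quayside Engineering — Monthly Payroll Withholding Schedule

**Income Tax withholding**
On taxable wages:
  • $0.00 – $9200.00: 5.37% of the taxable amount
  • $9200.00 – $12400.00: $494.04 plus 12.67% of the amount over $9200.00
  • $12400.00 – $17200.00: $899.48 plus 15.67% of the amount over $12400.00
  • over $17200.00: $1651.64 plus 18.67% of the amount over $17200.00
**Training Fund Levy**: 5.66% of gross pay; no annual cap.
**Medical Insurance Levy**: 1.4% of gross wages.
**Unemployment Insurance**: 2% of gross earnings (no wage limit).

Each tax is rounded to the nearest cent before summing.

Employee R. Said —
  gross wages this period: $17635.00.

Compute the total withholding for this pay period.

$3330.58

Income Tax: taxable = $17635.00
  $1651.64 + 18.67% × ($17635.00 − $17200.00) = $1651.64 + 18.67% × $435.00 = $1732.85
Training Fund Levy: 5.66% × $17635.00 = $998.14
Medical Insurance Levy: 1.4% × $17635.00 = $246.89
Unemployment Insurance: 2% × $17635.00 = $352.70
Total: $1732.85 + $998.14 + $246.89 + $352.70 = $3330.58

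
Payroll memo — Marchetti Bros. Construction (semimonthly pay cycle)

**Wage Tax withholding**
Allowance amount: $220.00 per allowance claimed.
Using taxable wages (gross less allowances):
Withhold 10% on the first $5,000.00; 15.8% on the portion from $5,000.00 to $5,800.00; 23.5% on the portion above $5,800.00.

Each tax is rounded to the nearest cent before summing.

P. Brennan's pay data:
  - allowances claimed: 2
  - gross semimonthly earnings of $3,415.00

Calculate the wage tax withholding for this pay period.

Wage Tax: taxable = $3,415.00 − 2×$220.00 = $2,975.00
  10% × $2,975.00 = $297.50

$297.50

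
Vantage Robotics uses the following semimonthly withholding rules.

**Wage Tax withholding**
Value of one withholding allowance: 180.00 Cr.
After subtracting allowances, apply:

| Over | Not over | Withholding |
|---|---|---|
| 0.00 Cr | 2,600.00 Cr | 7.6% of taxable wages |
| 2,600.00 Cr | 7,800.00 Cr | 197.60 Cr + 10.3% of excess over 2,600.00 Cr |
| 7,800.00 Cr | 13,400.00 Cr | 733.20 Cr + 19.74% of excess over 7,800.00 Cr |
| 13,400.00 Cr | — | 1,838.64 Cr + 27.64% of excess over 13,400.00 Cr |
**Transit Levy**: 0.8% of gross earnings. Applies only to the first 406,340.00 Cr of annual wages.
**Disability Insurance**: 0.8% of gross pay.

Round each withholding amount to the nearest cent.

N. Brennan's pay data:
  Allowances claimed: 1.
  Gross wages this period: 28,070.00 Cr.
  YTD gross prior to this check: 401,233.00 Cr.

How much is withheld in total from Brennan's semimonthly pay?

Wage Tax: taxable = 28,070.00 Cr − 1×180.00 Cr = 27,890.00 Cr
  1,838.64 Cr + 27.64% × (27,890.00 Cr − 13,400.00 Cr) = 1,838.64 Cr + 27.64% × 14,490.00 Cr = 5,843.68 Cr
Transit Levy: cap 406,340.00 Cr − YTD 401,233.00 Cr = 5,107.00 Cr subject; 0.8% × 5,107.00 Cr = 40.86 Cr
Disability Insurance: 0.8% × 28,070.00 Cr = 224.56 Cr
Total: 5,843.68 Cr + 40.86 Cr + 224.56 Cr = 6,109.10 Cr

6,109.10 Cr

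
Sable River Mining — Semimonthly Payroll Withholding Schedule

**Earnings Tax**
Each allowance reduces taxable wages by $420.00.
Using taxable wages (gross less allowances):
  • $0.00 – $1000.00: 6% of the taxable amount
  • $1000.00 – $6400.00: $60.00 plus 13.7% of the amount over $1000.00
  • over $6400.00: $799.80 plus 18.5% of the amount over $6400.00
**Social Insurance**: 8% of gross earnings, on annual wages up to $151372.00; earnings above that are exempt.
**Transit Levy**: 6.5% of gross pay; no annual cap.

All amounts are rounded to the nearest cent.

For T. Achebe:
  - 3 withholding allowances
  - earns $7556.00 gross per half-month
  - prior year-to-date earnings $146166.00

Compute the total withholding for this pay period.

$1693.17

Earnings Tax: taxable = $7556.00 − 3×$420.00 = $6296.00
  $60.00 + 13.7% × ($6296.00 − $1000.00) = $60.00 + 13.7% × $5296.00 = $785.55
Social Insurance: cap $151372.00 − YTD $146166.00 = $5206.00 subject; 8% × $5206.00 = $416.48
Transit Levy: 6.5% × $7556.00 = $491.14
Total: $785.55 + $416.48 + $491.14 = $1693.17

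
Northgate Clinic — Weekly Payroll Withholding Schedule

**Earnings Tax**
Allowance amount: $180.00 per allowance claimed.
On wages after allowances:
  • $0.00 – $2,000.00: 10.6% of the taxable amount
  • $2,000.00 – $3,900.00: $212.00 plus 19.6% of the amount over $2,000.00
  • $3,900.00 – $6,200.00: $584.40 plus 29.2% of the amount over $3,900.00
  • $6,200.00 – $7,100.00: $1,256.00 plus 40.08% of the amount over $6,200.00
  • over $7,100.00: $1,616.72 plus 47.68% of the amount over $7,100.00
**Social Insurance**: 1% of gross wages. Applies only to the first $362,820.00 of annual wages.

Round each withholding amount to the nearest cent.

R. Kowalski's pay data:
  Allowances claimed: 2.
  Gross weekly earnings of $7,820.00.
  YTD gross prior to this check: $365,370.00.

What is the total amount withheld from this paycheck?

$1,788.37

Earnings Tax: taxable = $7,820.00 − 2×$180.00 = $7,460.00
  $1,616.72 + 47.68% × ($7,460.00 − $7,100.00) = $1,616.72 + 47.68% × $360.00 = $1,788.37
Social Insurance: YTD $365,370.00 ≥ cap $362,820.00 → $0.00
Total: $1,788.37 + $0.00 = $1,788.37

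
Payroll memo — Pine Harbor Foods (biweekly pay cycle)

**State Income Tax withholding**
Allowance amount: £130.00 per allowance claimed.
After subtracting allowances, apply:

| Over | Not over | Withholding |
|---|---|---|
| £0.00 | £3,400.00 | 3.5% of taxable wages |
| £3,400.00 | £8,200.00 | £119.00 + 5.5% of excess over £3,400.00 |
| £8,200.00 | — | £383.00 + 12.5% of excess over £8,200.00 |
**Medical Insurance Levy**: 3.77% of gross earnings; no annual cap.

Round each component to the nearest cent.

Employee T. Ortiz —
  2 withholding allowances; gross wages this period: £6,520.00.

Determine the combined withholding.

State Income Tax: taxable = £6,520.00 − 2×£130.00 = £6,260.00
  £119.00 + 5.5% × (£6,260.00 − £3,400.00) = £119.00 + 5.5% × £2,860.00 = £276.30
Medical Insurance Levy: 3.77% × £6,520.00 = £245.80
Total: £276.30 + £245.80 = £522.10

£522.10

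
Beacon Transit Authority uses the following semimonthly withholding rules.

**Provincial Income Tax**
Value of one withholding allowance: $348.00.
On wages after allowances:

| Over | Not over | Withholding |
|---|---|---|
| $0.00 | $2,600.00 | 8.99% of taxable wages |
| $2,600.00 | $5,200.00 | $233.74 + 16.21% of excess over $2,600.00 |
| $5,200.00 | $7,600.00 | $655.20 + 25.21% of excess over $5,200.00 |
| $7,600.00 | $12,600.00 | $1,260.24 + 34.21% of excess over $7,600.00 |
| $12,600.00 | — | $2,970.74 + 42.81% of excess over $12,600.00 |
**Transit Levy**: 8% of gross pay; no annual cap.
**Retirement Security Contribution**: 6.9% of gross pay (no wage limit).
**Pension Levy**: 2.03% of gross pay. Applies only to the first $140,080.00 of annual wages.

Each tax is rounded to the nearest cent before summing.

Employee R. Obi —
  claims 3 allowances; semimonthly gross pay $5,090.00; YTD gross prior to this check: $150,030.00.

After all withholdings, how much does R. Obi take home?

$3,863.45

Provincial Income Tax: taxable = $5,090.00 − 3×$348.00 = $4,046.00
  $233.74 + 16.21% × ($4,046.00 − $2,600.00) = $233.74 + 16.21% × $1,446.00 = $468.14
Transit Levy: 8% × $5,090.00 = $407.20
Retirement Security Contribution: 6.9% × $5,090.00 = $351.21
Pension Levy: YTD $150,030.00 ≥ cap $140,080.00 → $0.00
Total withheld: $468.14 + $407.20 + $351.21 + $0.00 = $1,226.55
Net pay: $5,090.00 − $1,226.55 = $3,863.45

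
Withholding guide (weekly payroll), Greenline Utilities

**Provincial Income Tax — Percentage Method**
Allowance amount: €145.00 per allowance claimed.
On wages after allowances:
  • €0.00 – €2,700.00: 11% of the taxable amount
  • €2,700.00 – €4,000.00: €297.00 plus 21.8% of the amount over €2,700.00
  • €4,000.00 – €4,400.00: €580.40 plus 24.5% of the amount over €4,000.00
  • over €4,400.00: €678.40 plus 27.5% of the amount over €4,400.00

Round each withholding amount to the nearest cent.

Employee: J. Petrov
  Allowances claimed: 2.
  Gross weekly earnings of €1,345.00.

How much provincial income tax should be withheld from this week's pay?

€116.05

Provincial Income Tax: taxable = €1,345.00 − 2×€145.00 = €1,055.00
  11% × €1,055.00 = €116.05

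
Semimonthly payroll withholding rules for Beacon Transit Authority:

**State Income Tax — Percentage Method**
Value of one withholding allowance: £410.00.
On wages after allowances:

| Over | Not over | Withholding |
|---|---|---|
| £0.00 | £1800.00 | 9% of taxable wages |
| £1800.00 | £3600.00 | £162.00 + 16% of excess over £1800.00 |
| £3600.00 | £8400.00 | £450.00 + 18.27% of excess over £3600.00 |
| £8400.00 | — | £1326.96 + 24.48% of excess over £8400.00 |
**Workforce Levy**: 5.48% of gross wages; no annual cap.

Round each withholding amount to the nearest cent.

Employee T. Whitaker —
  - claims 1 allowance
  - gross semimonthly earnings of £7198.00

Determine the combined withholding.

State Income Tax: taxable = £7198.00 − 1×£410.00 = £6788.00
  £450.00 + 18.27% × (£6788.00 − £3600.00) = £450.00 + 18.27% × £3188.00 = £1032.45
Workforce Levy: 5.48% × £7198.00 = £394.45
Total: £1032.45 + £394.45 = £1426.90

£1426.90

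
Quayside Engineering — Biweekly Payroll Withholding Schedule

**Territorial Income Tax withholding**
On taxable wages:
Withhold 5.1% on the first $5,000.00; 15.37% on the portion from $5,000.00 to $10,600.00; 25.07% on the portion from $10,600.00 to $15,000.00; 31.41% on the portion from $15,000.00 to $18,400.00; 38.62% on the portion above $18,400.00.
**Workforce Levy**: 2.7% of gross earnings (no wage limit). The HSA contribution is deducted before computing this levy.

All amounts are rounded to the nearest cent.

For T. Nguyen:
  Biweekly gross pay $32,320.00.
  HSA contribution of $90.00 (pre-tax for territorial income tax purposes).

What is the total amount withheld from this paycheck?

$9,498.10

Territorial Income Tax: taxable = $32,320.00 − $90.00 = $32,230.00
  $3,286.74 + 38.62% × ($32,230.00 − $18,400.00) = $3,286.74 + 38.62% × $13,830.00 = $8,627.89
Workforce Levy: 2.7% × $32,230.00 = $870.21
Total: $8,627.89 + $870.21 = $9,498.10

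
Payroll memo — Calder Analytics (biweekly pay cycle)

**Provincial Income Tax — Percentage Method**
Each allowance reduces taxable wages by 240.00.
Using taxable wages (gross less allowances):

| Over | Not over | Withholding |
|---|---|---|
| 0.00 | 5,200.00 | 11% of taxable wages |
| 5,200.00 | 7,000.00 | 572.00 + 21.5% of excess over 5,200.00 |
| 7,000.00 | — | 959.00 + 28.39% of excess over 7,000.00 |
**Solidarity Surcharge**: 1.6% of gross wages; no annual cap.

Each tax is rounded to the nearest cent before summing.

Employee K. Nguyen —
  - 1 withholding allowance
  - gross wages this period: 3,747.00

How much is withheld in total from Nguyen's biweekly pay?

445.72

Provincial Income Tax: taxable = 3,747.00 − 1×240.00 = 3,507.00
  11% × 3,507.00 = 385.77
Solidarity Surcharge: 1.6% × 3,747.00 = 59.95
Total: 385.77 + 59.95 = 445.72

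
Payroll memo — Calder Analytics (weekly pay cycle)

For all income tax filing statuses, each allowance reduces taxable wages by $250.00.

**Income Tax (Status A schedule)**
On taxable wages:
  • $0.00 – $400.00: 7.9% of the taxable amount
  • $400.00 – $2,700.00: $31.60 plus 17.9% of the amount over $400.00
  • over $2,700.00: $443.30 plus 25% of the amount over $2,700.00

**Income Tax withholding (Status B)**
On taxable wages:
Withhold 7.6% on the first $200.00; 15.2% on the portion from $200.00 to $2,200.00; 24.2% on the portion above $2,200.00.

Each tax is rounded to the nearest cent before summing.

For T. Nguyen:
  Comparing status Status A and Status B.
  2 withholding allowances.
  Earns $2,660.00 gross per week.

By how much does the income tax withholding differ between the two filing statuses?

Income Tax (Status A): taxable = $2,660.00 − 2×$250.00 = $2,160.00
  $31.60 + 17.9% × ($2,160.00 − $400.00) = $31.60 + 17.9% × $1,760.00 = $346.64
Income Tax (Status B): taxable = $2,660.00 − 2×$250.00 = $2,160.00
  $15.20 + 15.2% × ($2,160.00 − $200.00) = $15.20 + 15.2% × $1,960.00 = $313.12
Difference: |$346.64 − $313.12| = $33.52 (higher under Status A)

$33.52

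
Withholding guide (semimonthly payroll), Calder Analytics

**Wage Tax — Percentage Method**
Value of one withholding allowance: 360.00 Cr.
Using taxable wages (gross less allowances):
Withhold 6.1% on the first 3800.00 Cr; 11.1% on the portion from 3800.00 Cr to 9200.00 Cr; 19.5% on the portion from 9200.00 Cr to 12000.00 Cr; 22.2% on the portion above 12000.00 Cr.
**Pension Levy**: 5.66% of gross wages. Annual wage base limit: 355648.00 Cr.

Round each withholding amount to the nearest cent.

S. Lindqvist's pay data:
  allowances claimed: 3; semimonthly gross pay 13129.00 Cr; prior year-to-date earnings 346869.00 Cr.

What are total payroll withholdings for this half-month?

Wage Tax: taxable = 13129.00 Cr − 3×360.00 Cr = 12049.00 Cr
  1377.20 Cr + 22.2% × (12049.00 Cr − 12000.00 Cr) = 1377.20 Cr + 22.2% × 49.00 Cr = 1388.08 Cr
Pension Levy: cap 355648.00 Cr − YTD 346869.00 Cr = 8779.00 Cr subject; 5.66% × 8779.00 Cr = 496.89 Cr
Total: 1388.08 Cr + 496.89 Cr = 1884.97 Cr

1884.97 Cr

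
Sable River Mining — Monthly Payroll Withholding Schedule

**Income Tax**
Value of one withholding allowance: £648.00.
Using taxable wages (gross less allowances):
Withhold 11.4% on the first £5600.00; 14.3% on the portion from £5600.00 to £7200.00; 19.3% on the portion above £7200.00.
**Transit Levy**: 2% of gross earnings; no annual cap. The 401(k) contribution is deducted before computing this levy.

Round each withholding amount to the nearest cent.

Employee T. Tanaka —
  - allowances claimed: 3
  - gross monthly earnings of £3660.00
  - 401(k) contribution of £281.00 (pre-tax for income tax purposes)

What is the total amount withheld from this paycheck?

Income Tax: taxable = £3660.00 − £281.00 − 3×£648.00 = £1435.00
  11.4% × £1435.00 = £163.59
Transit Levy: 2% × £3379.00 = £67.58
Total: £163.59 + £67.58 = £231.17

£231.17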